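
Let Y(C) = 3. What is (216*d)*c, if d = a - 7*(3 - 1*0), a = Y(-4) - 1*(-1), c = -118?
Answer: 433296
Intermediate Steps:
a = 4 (a = 3 - 1*(-1) = 3 + 1 = 4)
d = -17 (d = 4 - 7*(3 - 1*0) = 4 - 7*(3 + 0) = 4 - 7*3 = 4 - 21 = -17)
(216*d)*c = (216*(-17))*(-118) = -3672*(-118) = 433296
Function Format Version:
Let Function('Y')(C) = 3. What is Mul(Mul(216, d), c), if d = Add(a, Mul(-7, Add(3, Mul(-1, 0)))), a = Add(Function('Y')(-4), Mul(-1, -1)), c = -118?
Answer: 433296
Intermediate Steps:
a = 4 (a = Add(3, Mul(-1, -1)) = Add(3, 1) = 4)
d = -17 (d = Add(4, Mul(-7, Add(3, Mul(-1, 0)))) = Add(4, Mul(-7, Add(3, 0))) = Add(4, Mul(-7, 3)) = Add(4, -21) = -17)
Mul(Mul(216, d), c) = Mul(Mul(216, -17), -118) = Mul(-3672, -118) = 433296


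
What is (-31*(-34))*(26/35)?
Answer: 27404/35 ≈ 782.97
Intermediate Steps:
(-31*(-34))*(26/35) = 1054*(26*(1/35)) = 1054*(26/35) = 27404/35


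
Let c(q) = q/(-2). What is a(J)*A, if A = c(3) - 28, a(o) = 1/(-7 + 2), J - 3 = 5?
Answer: 59/10 ≈ 5.9000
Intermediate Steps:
J = 8 (J = 3 + 5 = 8)
c(q) = -q/2 (c(q) = q*(-½) = -q/2)
a(o) = -⅕ (a(o) = 1/(-5) = -⅕)
A = -59/2 (A = -½*3 - 28 = -3/2 - 28 = -59/2 ≈ -29.500)
a(J)*A = -⅕*(-59/2) = 59/10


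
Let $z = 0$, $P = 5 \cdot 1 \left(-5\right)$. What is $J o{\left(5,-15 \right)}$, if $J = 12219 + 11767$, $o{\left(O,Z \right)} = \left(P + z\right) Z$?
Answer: $8994750$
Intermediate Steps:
$P = -25$ ($P = 5 \left(-5\right) = -25$)
$o{\left(O,Z \right)} = - 25 Z$ ($o{\left(O,Z \right)} = \left(-25 + 0\right) Z = - 25 Z$)
$J = 23986$
$J o{\left(5,-15 \right)} = 23986 \left(\left(-25\right) \left(-15\right)\right) = 23986 \cdot 375 = 8994750$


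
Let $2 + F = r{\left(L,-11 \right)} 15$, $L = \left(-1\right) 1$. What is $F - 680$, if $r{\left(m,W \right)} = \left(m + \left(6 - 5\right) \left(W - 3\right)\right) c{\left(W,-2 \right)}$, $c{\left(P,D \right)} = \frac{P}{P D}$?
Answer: $- \frac{1139}{2} \approx -569.5$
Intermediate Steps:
$c{\left(P,D \right)} = \frac{1}{D}$ ($c{\left(P,D \right)} = \frac{P}{D P} = P \frac{1}{D P} = \frac{1}{D}$)
$L = -1$
$r{\left(m,W \right)} = \frac{3}{2} - \frac{W}{2} - \frac{m}{2}$ ($r{\left(m,W \right)} = \frac{m + \left(6 - 5\right) \left(W - 3\right)}{-2} = \left(m + 1 \left(-3 + W\right)\right) \left(- \frac{1}{2}\right) = \left(m + \left(-3 + W\right)\right) \left(- \frac{1}{2}\right) = \left(-3 + W + m\right) \left(- \frac{1}{2}\right) = \frac{3}{2} - \frac{W}{2} - \frac{m}{2}$)
$F = \frac{221}{2}$ ($F = -2 + \left(\frac{3}{2} - - \frac{11}{2} - - \frac{1}{2}\right) 15 = -2 + \left(\frac{3}{2} + \frac{11}{2} + \frac{1}{2}\right) 15 = -2 + \frac{15}{2} \cdot 15 = -2 + \frac{225}{2} = \frac{221}{2} \approx 110.5$)
$F - 680 = \frac{221}{2} - 680 = - \frac{1139}{2}$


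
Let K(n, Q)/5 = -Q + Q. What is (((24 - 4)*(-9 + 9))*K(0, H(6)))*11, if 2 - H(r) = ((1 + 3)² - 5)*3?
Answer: 0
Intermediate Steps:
H(r) = -31 (H(r) = 2 - ((1 + 3)² - 5)*3 = 2 - (4² - 5)*3 = 2 - (16 - 5)*3 = 2 - 11*3 = 2 - 1*33 = 2 - 33 = -31)
K(n, Q) = 0 (K(n, Q) = 5*(-Q + Q) = 5*0 = 0)
(((24 - 4)*(-9 + 9))*K(0, H(6)))*11 = (((24 - 4)*(-9 + 9))*0)*11 = ((20*0)*0)*11 = (0*0)*11 = 0*11 = 0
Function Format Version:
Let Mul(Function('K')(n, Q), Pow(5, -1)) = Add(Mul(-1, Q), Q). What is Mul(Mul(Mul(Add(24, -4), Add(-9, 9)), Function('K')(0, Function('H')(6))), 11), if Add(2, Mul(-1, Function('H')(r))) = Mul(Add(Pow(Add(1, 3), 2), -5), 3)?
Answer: 0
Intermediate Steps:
Function('H')(r) = -31 (Function('H')(r) = Add(2, Mul(-1, Mul(Add(Pow(Add(1, 3), 2), -5), 3))) = Add(2, Mul(-1, Mul(Add(Pow(4, 2), -5), 3))) = Add(2, Mul(-1, Mul(Add(16, -5), 3))) = Add(2, Mul(-1, Mul(11, 3))) = Add(2, Mul(-1, 33)) = Add(2, -33) = -31)
Function('K')(n, Q) = 0 (Function('K')(n, Q) = Mul(5, Add(Mul(-1, Q), Q)) = Mul(5, 0) = 0)
Mul(Mul(Mul(Add(24, -4), Add(-9, 9)), Function('K')(0, Function('H')(6))), 11) = Mul(Mul(Mul(Add(24, -4), Add(-9, 9)), 0), 11) = Mul(Mul(Mul(20, 0), 0), 11) = Mul(Mul(0, 0), 11) = Mul(0, 11) = 0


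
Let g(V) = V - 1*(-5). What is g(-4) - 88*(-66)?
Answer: 5809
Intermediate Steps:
g(V) = 5 + V (g(V) = V + 5 = 5 + V)
g(-4) - 88*(-66) = (5 - 4) - 88*(-66) = 1 + 5808 = 5809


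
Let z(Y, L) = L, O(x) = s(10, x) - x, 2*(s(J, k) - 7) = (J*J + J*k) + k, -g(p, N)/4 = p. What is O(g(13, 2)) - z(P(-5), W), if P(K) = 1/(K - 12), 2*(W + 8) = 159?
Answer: -497/2 ≈ -248.50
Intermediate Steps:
W = 143/2 (W = -8 + (½)*159 = -8 + 159/2 = 143/2 ≈ 71.500)
g(p, N) = -4*p
s(J, k) = 7 + k/2 + J²/2 + J*k/2 (s(J, k) = 7 + ((J*J + J*k) + k)/2 = 7 + ((J² + J*k) + k)/2 = 7 + (k + J² + J*k)/2 = 7 + (k/2 + J²/2 + J*k/2) = 7 + k/2 + J²/2 + J*k/2)
P(K) = 1/(-12 + K)
O(x) = 57 + 9*x/2 (O(x) = (7 + x/2 + (½)*10² + (½)*10*x) - x = (7 + x/2 + (½)*100 + 5*x) - x = (7 + x/2 + 50 + 5*x) - x = (57 + 11*x/2) - x = 57 + 9*x/2)
O(g(13, 2)) - z(P(-5), W) = (57 + 9*(-4*13)/2) - 1*143/2 = (57 + (9/2)*(-52)) - 143/2 = (57 - 234) - 143/2 = -177 - 143/2 = -497/2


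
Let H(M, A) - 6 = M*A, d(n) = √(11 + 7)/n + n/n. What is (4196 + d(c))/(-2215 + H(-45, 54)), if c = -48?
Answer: -4197/4639 + √2/74224 ≈ -0.90470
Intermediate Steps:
d(n) = 1 + 3*√2/n (d(n) = √18/n + 1 = (3*√2)/n + 1 = 3*√2/n + 1 = 1 + 3*√2/n)
H(M, A) = 6 + A*M (H(M, A) = 6 + M*A = 6 + A*M)
(4196 + d(c))/(-2215 + H(-45, 54)) = (4196 + (-48 + 3*√2)/(-48))/(-2215 + (6 + 54*(-45))) = (4196 - (-48 + 3*√2)/48)/(-2215 + (6 - 2430)) = (4196 + (1 - √2/16))/(-2215 - 2424) = (4197 - √2/16)/(-4639) = (4197 - √2/16)*(-1/4639) = -4197/4639 + √2/74224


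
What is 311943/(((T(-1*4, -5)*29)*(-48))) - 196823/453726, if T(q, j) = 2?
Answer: -23680767475/210528864 ≈ -112.48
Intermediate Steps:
311943/(((T(-1*4, -5)*29)*(-48))) - 196823/453726 = 311943/(((2*29)*(-48))) - 196823/453726 = 311943/((58*(-48))) - 196823*1/453726 = 311943/(-2784) - 196823/453726 = 311943*(-1/2784) - 196823/453726 = -103981/928 - 196823/453726 = -23680767475/210528864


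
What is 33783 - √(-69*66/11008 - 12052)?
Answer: 33783 - I*√5704937710/688 ≈ 33783.0 - 109.78*I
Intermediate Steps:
33783 - √(-69*66/11008 - 12052) = 33783 - √(-4554*1/11008 - 12052) = 33783 - √(-2277/5504 - 12052) = 33783 - √(-66336485/5504) = 33783 - I*√5704937710/688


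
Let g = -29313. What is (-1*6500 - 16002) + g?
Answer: -51815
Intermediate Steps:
(-1*6500 - 16002) + g = (-1*6500 - 16002) - 29313 = (-6500 - 16002) - 29313 = -22502 - 29313 = -51815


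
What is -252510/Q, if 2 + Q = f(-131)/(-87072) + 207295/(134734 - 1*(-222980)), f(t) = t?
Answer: 1310816167375680/7366216007 ≈ 1.7795e+5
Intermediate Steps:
Q = -7366216007/5191145568 (Q = -2 + (-131/(-87072) + 207295/(134734 - 1*(-222980))) = -2 + (-131*(-1/87072) + 207295/(134734 + 222980)) = -2 + (131/87072 + 207295/357714) = -2 + 3016075129/5191145568 = -7366216007/5191145568 ≈ -1.4190)
-252510/Q = -252510/(-7366216007/5191145568) = -252510*(-5191145568/7366216007) = 1310816167375680/7366216007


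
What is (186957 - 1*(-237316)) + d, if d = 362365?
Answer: 786638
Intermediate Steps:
(186957 - 1*(-237316)) + d = (186957 - 1*(-237316)) + 362365 = (186957 + 237316) + 362365 = 424273 + 362365 = 786638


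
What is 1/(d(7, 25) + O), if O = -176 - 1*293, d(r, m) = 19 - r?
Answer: -1/457 ≈ -0.0021882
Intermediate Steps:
O = -469 (O = -176 - 293 = -469)
1/(d(7, 25) + O) = 1/((19 - 1*7) - 469) = 1/((19 - 7) - 469) = 1/(12 - 469) = 1/(-457) = -1/457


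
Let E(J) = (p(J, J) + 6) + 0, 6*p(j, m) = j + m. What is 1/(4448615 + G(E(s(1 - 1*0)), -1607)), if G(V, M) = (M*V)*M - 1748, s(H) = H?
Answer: 3/62407132 ≈ 4.8071e-8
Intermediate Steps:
p(j, m) = j/6 + m/6 (p(j, m) = (j + m)/6 = j/6 + m/6)
E(J) = 6 + J/3 (E(J) = ((J/6 + J/6) + 6) + 0 = (J/3 + 6) + 0 = (6 + J/3) + 0 = 6 + J/3)
G(V, M) = -1748 + V*M**2 (G(V, M) = V*M**2 - 1748 = -1748 + V*M**2)
1/(4448615 + G(E(s(1 - 1*0)), -1607)) = 1/(4448615 + (-1748 + (6 + (1 - 1*0)/3)*(-1607)**2)) = 1/(4448615 + (-1748 + (6 + (1 + 0)/3)*2582449)) = 1/(4448615 + (-1748 + (6 + (1/3)*1)*2582449)) = 1/(4448615 + (-1748 + (6 + 1/3)*2582449)) = 1/(4448615 + (-1748 + (19/3)*2582449)) = 1/(4448615 + (-1748 + 49066531/3)) = 1/(4448615 + 49061287/3) = 1/(62407132/3) = 3/62407132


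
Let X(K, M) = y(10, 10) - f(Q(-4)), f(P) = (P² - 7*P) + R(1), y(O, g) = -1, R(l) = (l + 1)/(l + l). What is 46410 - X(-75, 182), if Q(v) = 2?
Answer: 46402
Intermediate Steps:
R(l) = (1 + l)/(2*l) (R(l) = (1 + l)/((2*l)) = (1 + l)*(1/(2*l)) = (1 + l)/(2*l))
f(P) = 1 + P² - 7*P (f(P) = (P² - 7*P) + (½)*(1 + 1)/1 = (P² - 7*P) + (½)*1*2 = (P² - 7*P) + 1 = 1 + P² - 7*P)
X(K, M) = 8 (X(K, M) = -1 - (1 + 2² - 7*2) = -1 - (1 + 4 - 14) = -1 - 1*(-9) = -1 + 9 = 8)
46410 - X(-75, 182) = 46410 - 1*8 = 46410 - 8 = 46402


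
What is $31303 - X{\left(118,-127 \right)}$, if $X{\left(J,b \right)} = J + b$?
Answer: $31312$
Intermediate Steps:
$31303 - X{\left(118,-127 \right)} = 31303 - \left(118 - 127\right) = 31303 - -9 = 31303 + 9 = 31312$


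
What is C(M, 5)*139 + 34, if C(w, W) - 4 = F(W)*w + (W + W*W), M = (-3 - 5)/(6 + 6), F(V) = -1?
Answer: 14558/3 ≈ 4852.7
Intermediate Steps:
M = -⅔ (M = -8/12 = -8*1/12 = -⅔ ≈ -0.66667)
C(w, W) = 4 + W + W² - w (C(w, W) = 4 + (-w + (W + W*W)) = 4 + (-w + (W + W²)) = 4 + (W + W² - w) = 4 + W + W² - w)
C(M, 5)*139 + 34 = (4 + 5 + 5² - 1*(-⅔))*139 + 34 = (4 + 5 + 25 + ⅔)*139 + 34 = (104/3)*139 + 34 = 14456/3 + 34 = 14558/3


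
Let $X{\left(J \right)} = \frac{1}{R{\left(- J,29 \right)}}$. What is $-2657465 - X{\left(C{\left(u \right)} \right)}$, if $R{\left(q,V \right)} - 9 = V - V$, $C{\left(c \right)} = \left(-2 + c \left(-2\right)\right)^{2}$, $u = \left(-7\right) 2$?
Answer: $- \frac{23917186}{9} \approx -2.6575 \cdot 10^{6}$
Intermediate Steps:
$u = -14$
$C{\left(c \right)} = \left(-2 - 2 c\right)^{2}$
$R{\left(q,V \right)} = 9$ ($R{\left(q,V \right)} = 9 + \left(V - V\right) = 9 + 0 = 9$)
$X{\left(J \right)} = \frac{1}{9}$
$-2657465 - X{\left(C{\left(u \right)} \right)} = -2657465 - \frac{1}{9} = - \frac{23917186}{9}$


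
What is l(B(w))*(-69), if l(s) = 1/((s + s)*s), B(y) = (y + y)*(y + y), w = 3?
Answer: -23/864 ≈ -0.026620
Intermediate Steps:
B(y) = 4*y² (B(y) = (2*y)*(2*y) = 4*y²)
l(s) = 1/(2*s²) (l(s) = 1/(((2*s))*s) = (1/(2*s))/s = 1/(2*s²))
l(B(w))*(-69) = (1/(2*(4*3²)²))*(-69) = (1/(2*(4*9)²))*(-69) = ((½)/36²)*(-69) = ((½)*(1/1296))*(-69) = (1/2592)*(-69) = -23/864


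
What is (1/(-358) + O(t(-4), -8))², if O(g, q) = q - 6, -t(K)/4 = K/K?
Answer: 25130169/128164 ≈ 196.08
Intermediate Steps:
t(K) = -4 (t(K) = -4*K/K = -4*1 = -4)
O(g, q) = -6 + q
(1/(-358) + O(t(-4), -8))² = (1/(-358) + (-6 - 8))² = (-1/358 - 14)² = (-5013/358)² = 25130169/128164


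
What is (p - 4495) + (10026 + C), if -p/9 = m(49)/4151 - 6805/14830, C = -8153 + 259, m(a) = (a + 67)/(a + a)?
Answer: -1423064142443/603281434 ≈ -2358.9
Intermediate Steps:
m(a) = (67 + a)/(2*a) (m(a) = (67 + a)/((2*a)) = (67 + a)*(1/(2*a)) = (67 + a)/(2*a))
C = -7894
p = 2489886099/603281434 (p = -9*(((½)*(67 + 49)/49)/4151 - 6805/14830) = -9*(((½)*(1/49)*116)*(1/4151) - 6805*1/14830) = -9*((58/49)*(1/4151) - 1361/2966) = -9*(58/203399 - 1361/2966) = -9*(-276654011/603281434) = 2489886099/603281434 ≈ 4.1272)
(p - 4495) + (10026 + C) = (2489886099/603281434 - 4495) + (10026 - 7894) = -2709260159731/603281434 + 2132 = -1423064142443/603281434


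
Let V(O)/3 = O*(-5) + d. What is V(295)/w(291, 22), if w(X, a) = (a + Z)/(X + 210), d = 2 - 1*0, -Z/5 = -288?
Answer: -2213919/1462 ≈ -1514.3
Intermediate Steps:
Z = 1440 (Z = -5*(-288) = 1440)
d = 2 (d = 2 + 0 = 2)
w(X, a) = (1440 + a)/(210 + X) (w(X, a) = (a + 1440)/(X + 210) = (1440 + a)/(210 + X))
V(O) = 6 - 15*O (V(O) = 3*(O*(-5) + 2) = 3*(-5*O + 2) = 3*(2 - 5*O) = 6 - 15*O)
V(295)/w(291, 22) = (6 - 15*295)/(((1440 + 22)/(210 + 291))) = (6 - 4425)/((1462/501)) = -4419/((1/501)*1462) = -4419/1462/501 = -4419*501/1462 = -2213919/1462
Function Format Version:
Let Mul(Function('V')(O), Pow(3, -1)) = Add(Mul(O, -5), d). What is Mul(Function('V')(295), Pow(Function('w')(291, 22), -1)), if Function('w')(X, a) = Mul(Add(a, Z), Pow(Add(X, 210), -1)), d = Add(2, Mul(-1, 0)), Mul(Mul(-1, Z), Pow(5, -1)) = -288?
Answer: Rational(-2213919, 1462) ≈ -1514.3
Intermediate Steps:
Z = 1440 (Z = Mul(-5, -288) = 1440)
d = 2 (d = Add(2, 0) = 2)
Function('w')(X, a) = Mul(Pow(Add(210, X), -1), Add(1440, a)) (Function('w')(X, a) = Mul(Add(a, 1440), Pow(Add(X, 210), -1)) = Mul(Add(1440, a), Pow(Add(210, X), -1)) = Mul(Pow(Add(210, X), -1), Add(1440, a)))
Function('V')(O) = Add(6, Mul(-15, O)) (Function('V')(O) = Mul(3, Add(Mul(O, -5), 2)) = Mul(3, Add(Mul(-5, O), 2)) = Mul(3, Add(2, Mul(-5, O))) = Add(6, Mul(-15, O)))
Mul(Function('V')(295), Pow(Function('w')(291, 22), -1)) = Mul(Add(6, Mul(-15, 295)), Pow(Mul(Pow(Add(210, 291), -1), Add(1440, 22)), -1)) = Mul(Add(6, -4425), Pow(Mul(Pow(501, -1), 1462), -1)) = Mul(-4419, Pow(Mul(Rational(1, 501), 1462), -1)) = Mul(-4419, Pow(Rational(1462, 501), -1)) = Mul(-4419, Rational(501, 1462)) = Rational(-2213919, 1462)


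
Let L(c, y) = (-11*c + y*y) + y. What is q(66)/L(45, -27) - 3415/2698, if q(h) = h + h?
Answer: -116923/186162 ≈ -0.62807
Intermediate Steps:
q(h) = 2*h
L(c, y) = y + y**2 - 11*c (L(c, y) = (-11*c + y**2) + y = (y**2 - 11*c) + y = y + y**2 - 11*c)
q(66)/L(45, -27) - 3415/2698 = (2*66)/(-27 + (-27)**2 - 11*45) - 3415/2698 = 132/(-27 + 729 - 495) - 3415*1/2698 = 132/207 - 3415/2698 = 132*(1/207) - 3415/2698 = 44/69 - 3415/2698 = -116923/186162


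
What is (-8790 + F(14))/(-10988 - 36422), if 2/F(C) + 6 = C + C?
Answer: 96689/521510 ≈ 0.18540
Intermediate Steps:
F(C) = 2/(-6 + 2*C) (F(C) = 2/(-6 + (C + C)) = 2/(-6 + 2*C))
(-8790 + F(14))/(-10988 - 36422) = (-8790 + 1/(-3 + 14))/(-10988 - 36422) = (-8790 + 1/11)/(-47410) = (-8790 + 1/11)*(-1/47410) = -96689/11*(-1/47410) = 96689/521510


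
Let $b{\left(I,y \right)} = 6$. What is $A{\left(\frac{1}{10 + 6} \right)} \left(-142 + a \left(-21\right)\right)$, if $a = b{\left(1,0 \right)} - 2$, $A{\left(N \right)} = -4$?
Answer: $904$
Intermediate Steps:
$a = 4$ ($a = 6 - 2 = 4$)
$A{\left(\frac{1}{10 + 6} \right)} \left(-142 + a \left(-21\right)\right) = - 4 \left(-142 + 4 \left(-21\right)\right) = - 4 \left(-142 - 84\right) = \left(-4\right) \left(-226\right) = 904$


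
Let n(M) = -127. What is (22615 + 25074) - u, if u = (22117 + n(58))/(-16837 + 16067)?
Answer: 3674252/77 ≈ 47718.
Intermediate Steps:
u = -2199/77 (u = (22117 - 127)/(-16837 + 16067) = 21990/(-770) = 21990*(-1/770) = -2199/77 ≈ -28.558)
(22615 + 25074) - u = (22615 + 25074) - 1*(-2199/77) = 47689 + 2199/77 = 3674252/77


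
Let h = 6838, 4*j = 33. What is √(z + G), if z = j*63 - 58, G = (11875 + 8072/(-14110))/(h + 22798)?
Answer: √5050760897115865230/104540990 ≈ 21.498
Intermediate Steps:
j = 33/4 (j = (¼)*33 = 33/4 ≈ 8.2500)
G = 83774089/209081980 (G = (11875 + 8072/(-14110))/(6838 + 22798) = (11875 + 8072*(-1/14110))/29636 = (11875 - 4036/7055)*(1/29636) = (83774089/7055)*(1/29636) = 83774089/209081980 ≈ 0.40068)
z = 1847/4 (z = (33/4)*63 - 58 = 2079/4 - 58 = 1847/4 ≈ 461.75)
√(z + G) = √(1847/4 + 83774089/209081980) = √(48313689177/104540990) = √5050760897115865230/104540990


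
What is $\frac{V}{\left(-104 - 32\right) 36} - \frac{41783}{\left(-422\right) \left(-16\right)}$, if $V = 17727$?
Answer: $- \frac{844433}{86088} \approx -9.8089$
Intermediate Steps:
$\frac{V}{\left(-104 - 32\right) 36} - \frac{41783}{\left(-422\right) \left(-16\right)} = \frac{17727}{\left(-104 - 32\right) 36} - \frac{41783}{\left(-422\right) \left(-16\right)} = \frac{17727}{\left(-136\right) 36} - \frac{41783}{6752} = \frac{17727}{-4896} - \frac{41783}{6752} = 17727 \left(- \frac{1}{4896}\right) - \frac{41783}{6752} = - \frac{5909}{1632} - \frac{41783}{6752} = - \frac{844433}{86088}$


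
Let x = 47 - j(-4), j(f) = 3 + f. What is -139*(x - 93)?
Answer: 6255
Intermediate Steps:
x = 48 (x = 47 - (3 - 4) = 47 - 1*(-1) = 47 + 1 = 48)
-139*(x - 93) = -139*(48 - 93) = -139*(-45) = 6255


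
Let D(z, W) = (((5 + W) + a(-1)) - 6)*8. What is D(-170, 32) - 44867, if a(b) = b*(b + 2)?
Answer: -44627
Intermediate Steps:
a(b) = b*(2 + b)
D(z, W) = -16 + 8*W (D(z, W) = (((5 + W) - (2 - 1)) - 6)*8 = (((5 + W) - 1*1) - 6)*8 = (((5 + W) - 1) - 6)*8 = ((4 + W) - 6)*8 = (-2 + W)*8 = -16 + 8*W)
D(-170, 32) - 44867 = (-16 + 8*32) - 44867 = (-16 + 256) - 44867 = 240 - 44867 = -44627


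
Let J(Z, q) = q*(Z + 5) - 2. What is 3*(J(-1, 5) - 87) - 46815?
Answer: -47022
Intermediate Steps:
J(Z, q) = -2 + q*(5 + Z) (J(Z, q) = q*(5 + Z) - 2 = -2 + q*(5 + Z))
3*(J(-1, 5) - 87) - 46815 = 3*((-2 + 5*5 - 1*5) - 87) - 46815 = 3*((-2 + 25 - 5) - 87) - 46815 = 3*(18 - 87) - 46815 = 3*(-69) - 46815 = -207 - 46815 = -47022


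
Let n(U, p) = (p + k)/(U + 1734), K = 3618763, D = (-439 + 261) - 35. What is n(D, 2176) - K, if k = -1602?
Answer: -5504137949/1521 ≈ -3.6188e+6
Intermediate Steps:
D = -213 (D = -178 - 35 = -213)
n(U, p) = (-1602 + p)/(1734 + U) (n(U, p) = (p - 1602)/(U + 1734) = (-1602 + p)/(1734 + U))
n(D, 2176) - K = (-1602 + 2176)/(1734 - 213) - 1*3618763 = 574/1521 - 3618763 = -5504137949/1521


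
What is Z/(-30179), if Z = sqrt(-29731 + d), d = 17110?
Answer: -I*sqrt(12621)/30179 ≈ -0.0037226*I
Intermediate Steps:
Z = I*sqrt(12621) (Z = sqrt(-29731 + 17110) = sqrt(-12621) = I*sqrt(12621) ≈ 112.34*I)
Z/(-30179) = (I*sqrt(12621))/(-30179) = (I*sqrt(12621))*(-1/30179) = -I*sqrt(12621)/30179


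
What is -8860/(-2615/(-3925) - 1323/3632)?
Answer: -25260923200/860981 ≈ -29340.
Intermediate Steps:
-8860/(-2615/(-3925) - 1323/3632) = -8860/(-2615*(-1/3925) - 1323*1/3632) = -8860/(523/785 - 1323/3632) = -8860/860981/2851120 = -8860*2851120/860981 = -25260923200/860981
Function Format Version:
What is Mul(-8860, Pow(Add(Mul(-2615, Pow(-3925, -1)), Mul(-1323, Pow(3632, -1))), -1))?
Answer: Rational(-25260923200, 860981) ≈ -29340.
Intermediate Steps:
Mul(-8860, Pow(Add(Mul(-2615, Pow(-3925, -1)), Mul(-1323, Pow(3632, -1))), -1)) = Mul(-8860, Pow(Add(Mul(-2615, Rational(-1, 3925)), Mul(-1323, Rational(1, 3632))), -1)) = Mul(-8860, Pow(Add(Rational(523, 785), Rational(-1323, 3632)), -1)) = Mul(-8860, Pow(Rational(860981, 2851120), -1)) = Mul(-8860, Rational(2851120, 860981)) = Rational(-25260923200, 860981)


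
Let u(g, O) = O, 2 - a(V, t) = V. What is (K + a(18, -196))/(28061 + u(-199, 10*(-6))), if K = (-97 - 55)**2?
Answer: 23088/28001 ≈ 0.82454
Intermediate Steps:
a(V, t) = 2 - V
K = 23104 (K = (-152)**2 = 23104)
(K + a(18, -196))/(28061 + u(-199, 10*(-6))) = (23104 + (2 - 1*18))/(28061 + 10*(-6)) = (23104 + (2 - 18))/(28061 - 60) = (23104 - 16)/28001 = 23088*(1/28001) = 23088/28001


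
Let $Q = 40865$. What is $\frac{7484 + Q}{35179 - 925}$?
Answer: $\frac{48349}{34254} \approx 1.4115$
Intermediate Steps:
$\frac{7484 + Q}{35179 - 925} = \frac{7484 + 40865}{35179 - 925} = \frac{48349}{34254}$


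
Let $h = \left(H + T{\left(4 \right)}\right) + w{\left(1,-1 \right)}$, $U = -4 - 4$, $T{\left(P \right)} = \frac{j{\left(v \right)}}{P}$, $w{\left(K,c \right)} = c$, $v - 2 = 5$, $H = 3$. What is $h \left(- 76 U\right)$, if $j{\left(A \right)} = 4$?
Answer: $1824$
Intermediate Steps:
$v = 7$ ($v = 2 + 5 = 7$)
$T{\left(P \right)} = \frac{4}{P}$
$U = -8$
$h = 3$ ($h = \left(3 + \frac{4}{4}\right) - 1 = \left(3 + 4 \cdot \frac{1}{4}\right) - 1 = \left(3 + 1\right) - 1 = 4 - 1 = 3$)
$h \left(- 76 U\right) = 3 \left(\left(-76\right) \left(-8\right)\right) = 3 \cdot 608 = 1824$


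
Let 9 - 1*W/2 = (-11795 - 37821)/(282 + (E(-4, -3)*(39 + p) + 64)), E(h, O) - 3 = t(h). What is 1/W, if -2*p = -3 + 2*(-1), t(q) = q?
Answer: 87/29918 ≈ 0.0029079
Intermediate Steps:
E(h, O) = 3 + h
p = 5/2 (p = -(-3 + 2*(-1))/2 = -(-3 - 2)/2 = -½*(-5) = 5/2 ≈ 2.5000)
W = 29918/87 (W = 18 - 2*(-11795 - 37821)/(282 + ((3 - 4)*(39 + 5/2) + 64)) = 18 - (-99232)/(282 + (-1*83/2 + 64)) = 18 - (-99232)/(282 + (-83/2 + 64)) = 18 - (-99232)/(282 + 45/2) = 18 - (-99232)/609/2 = 18 - (-99232)*2/609 = 18 - 2*(-14176/87) = 18 + 28352/87 = 29918/87 ≈ 343.89)
1/W = 1/(29918/87) = 87/29918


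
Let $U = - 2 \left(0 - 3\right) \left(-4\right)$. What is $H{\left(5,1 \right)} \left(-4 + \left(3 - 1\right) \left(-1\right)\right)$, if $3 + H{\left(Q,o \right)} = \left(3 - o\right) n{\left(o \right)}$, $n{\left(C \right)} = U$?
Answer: $306$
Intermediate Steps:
$U = -24$ ($U = \left(-2\right) \left(-3\right) \left(-4\right) = 6 \left(-4\right) = -24$)
$n{\left(C \right)} = -24$
$H{\left(Q,o \right)} = -75 + 24 o$ ($H{\left(Q,o \right)} = -3 + \left(3 - o\right) \left(-24\right) = -3 + \left(-72 + 24 o\right) = -75 + 24 o$)
$H{\left(5,1 \right)} \left(-4 + \left(3 - 1\right) \left(-1\right)\right) = \left(-75 + 24 \cdot 1\right) \left(-4 + \left(3 - 1\right) \left(-1\right)\right) = \left(-75 + 24\right) \left(-4 + 2 \left(-1\right)\right) = - 51 \left(-4 - 2\right) = \left(-51\right) \left(-6\right) = 306$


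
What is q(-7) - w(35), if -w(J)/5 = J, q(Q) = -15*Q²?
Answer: -560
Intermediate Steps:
w(J) = -5*J
q(-7) - w(35) = -15*(-7)² - (-5)*35 = -15*49 - 1*(-175) = -735 + 175 = -560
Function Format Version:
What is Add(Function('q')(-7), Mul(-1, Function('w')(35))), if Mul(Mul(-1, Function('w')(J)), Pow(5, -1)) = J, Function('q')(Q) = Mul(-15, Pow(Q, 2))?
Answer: -560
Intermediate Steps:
Function('w')(J) = Mul(-5, J)
Add(Function('q')(-7), Mul(-1, Function('w')(35))) = Add(Mul(-15, Pow(-7, 2)), Mul(-1, Mul(-5, 35))) = Add(Mul(-15, 49), Mul(-1, -175)) = Add(-735, 175) = -560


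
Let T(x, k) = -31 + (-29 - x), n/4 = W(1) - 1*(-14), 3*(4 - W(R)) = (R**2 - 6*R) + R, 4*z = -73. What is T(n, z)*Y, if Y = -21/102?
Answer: 1442/51 ≈ 28.275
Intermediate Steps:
z = -73/4 (z = (1/4)*(-73) = -73/4 ≈ -18.250)
Y = -7/34 (Y = -21*1/102 = -7/34 ≈ -0.20588)
W(R) = 4 - R**2/3 + 5*R/3 (W(R) = 4 - ((R**2 - 6*R) + R)/3 = 4 - (R**2 - 5*R)/3 = 4 + (-R**2/3 + 5*R/3) = 4 - R**2/3 + 5*R/3)
n = 232/3 (n = 4*((4 - 1/3*1**2 + (5/3)*1) - 1*(-14)) = 4*((4 - 1/3*1 + 5/3) + 14) = 4*((4 - 1/3 + 5/3) + 14) = 4*(16/3 + 14) = 4*(58/3) = 232/3 ≈ 77.333)
T(x, k) = -60 - x
T(n, z)*Y = (-60 - 1*232/3)*(-7/34) = (-60 - 232/3)*(-7/34) = -412/3*(-7/34) = 1442/51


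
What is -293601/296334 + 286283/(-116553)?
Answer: -4409461625/1279208026 ≈ -3.4470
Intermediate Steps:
-293601/296334 + 286283/(-116553) = -293601*1/296334 + 286283*(-1/116553) = -97867/98778 - 286283/116553 = -4409461625/1279208026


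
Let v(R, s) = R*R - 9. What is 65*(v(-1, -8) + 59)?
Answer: 3315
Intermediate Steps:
v(R, s) = -9 + R² (v(R, s) = R² - 9 = -9 + R²)
65*(v(-1, -8) + 59) = 65*((-9 + (-1)²) + 59) = 65*((-9 + 1) + 59) = 65*(-8 + 59) = 65*51 = 3315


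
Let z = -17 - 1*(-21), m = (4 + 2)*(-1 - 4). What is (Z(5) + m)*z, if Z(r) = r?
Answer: -100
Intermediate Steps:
m = -30 (m = 6*(-5) = -30)
z = 4 (z = -17 + 21 = 4)
(Z(5) + m)*z = (5 - 30)*4 = -25*4 = -100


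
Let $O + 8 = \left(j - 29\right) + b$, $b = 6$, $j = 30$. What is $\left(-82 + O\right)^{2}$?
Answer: $6889$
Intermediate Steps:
$O = -1$ ($O = -8 + \left(\left(30 - 29\right) + 6\right) = -8 + \left(1 + 6\right) = -8 + 7 = -1$)
$\left(-82 + O\right)^{2} = \left(-82 - 1\right)^{2} = \left(-83\right)^{2} = 6889$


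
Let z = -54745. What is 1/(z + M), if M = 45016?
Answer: -1/9729 ≈ -0.00010279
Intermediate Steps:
1/(z + M) = 1/(-54745 + 45016) = 1/(-9729) = -1/9729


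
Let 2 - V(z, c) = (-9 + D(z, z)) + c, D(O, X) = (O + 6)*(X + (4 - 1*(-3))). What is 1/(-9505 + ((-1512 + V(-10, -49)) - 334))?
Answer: -1/11303 ≈ -8.8472e-5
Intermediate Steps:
D(O, X) = (6 + O)*(7 + X) (D(O, X) = (6 + O)*(X + (4 + 3)) = (6 + O)*(X + 7) = (6 + O)*(7 + X))
V(z, c) = -31 - c - z² - 13*z (V(z, c) = 2 - ((-9 + (42 + 6*z + 7*z + z*z)) + c) = 2 - ((-9 + (42 + 6*z + 7*z + z²)) + c) = 2 - ((-9 + (42 + z² + 13*z)) + c) = 2 - ((33 + z² + 13*z) + c) = 2 - (33 + c + z² + 13*z) = 2 + (-33 - c - z² - 13*z) = -31 - c - z² - 13*z)
1/(-9505 + ((-1512 + V(-10, -49)) - 334)) = 1/(-9505 + ((-1512 + (-31 - 1*(-49) - 1*(-10)² - 13*(-10))) - 334)) = 1/(-9505 + ((-1512 + (-31 + 49 - 1*100 + 130)) - 334)) = 1/(-9505 + ((-1512 + (-31 + 49 - 100 + 130)) - 334)) = 1/(-9505 + ((-1512 + 48) - 334)) = 1/(-9505 + (-1464 - 334)) = 1/(-9505 - 1798) = 1/(-11303) = -1/11303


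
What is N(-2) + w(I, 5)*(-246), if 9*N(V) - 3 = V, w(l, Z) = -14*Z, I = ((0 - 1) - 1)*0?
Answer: 154981/9 ≈ 17220.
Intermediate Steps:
I = 0 (I = (-1 - 1)*0 = -2*0 = 0)
N(V) = ⅓ + V/9
N(-2) + w(I, 5)*(-246) = (⅓ + (⅑)*(-2)) - 14*5*(-246) = (⅓ - 2/9) - 70*(-246) = ⅑ + 17220 = 154981/9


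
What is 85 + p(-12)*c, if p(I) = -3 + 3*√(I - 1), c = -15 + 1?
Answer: 127 - 42*I*√13 ≈ 127.0 - 151.43*I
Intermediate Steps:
c = -14
p(I) = -3 + 3*√(-1 + I)
85 + p(-12)*c = 85 + (-3 + 3*√(-1 - 12))*(-14) = 85 + (-3 + 3*√(-13))*(-14) = 85 + (-3 + 3*(I*√13))*(-14) = 85 + (-3 + 3*I*√13)*(-14) = 85 + (42 - 42*I*√13) = 127 - 42*I*√13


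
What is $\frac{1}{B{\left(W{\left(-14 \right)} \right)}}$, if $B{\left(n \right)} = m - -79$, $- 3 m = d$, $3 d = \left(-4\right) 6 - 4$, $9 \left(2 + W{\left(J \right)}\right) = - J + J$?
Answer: $\frac{9}{739} \approx 0.012179$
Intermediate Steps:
$W{\left(J \right)} = -2$ ($W{\left(J \right)} = -2 + \frac{- J + J}{9} = -2 + \frac{1}{9} \cdot 0 = -2 + 0 = -2$)
$d = - \frac{28}{3}$ ($d = \frac{\left(-4\right) 6 - 4}{3} = \frac{-24 - 4}{3} = \frac{1}{3} \left(-28\right) = - \frac{28}{3} \approx -9.3333$)
$m = \frac{28}{9}$ ($m = \left(- \frac{1}{3}\right) \left(- \frac{28}{3}\right) = \frac{28}{9} \approx 3.1111$)
$B{\left(n \right)} = \frac{739}{9}$ ($B{\left(n \right)} = \frac{28}{9} - -79 = \frac{28}{9} + 79 = \frac{739}{9}$)
$\frac{1}{B{\left(W{\left(-14 \right)} \right)}} = \frac{1}{\frac{739}{9}} = \frac{9}{739}$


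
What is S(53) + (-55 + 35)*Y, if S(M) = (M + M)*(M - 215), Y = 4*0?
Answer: -17172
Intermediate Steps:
Y = 0
S(M) = 2*M*(-215 + M) (S(M) = (2*M)*(-215 + M) = 2*M*(-215 + M))
S(53) + (-55 + 35)*Y = 2*53*(-215 + 53) + (-55 + 35)*0 = 2*53*(-162) - 20*0 = -17172 + 0 = -17172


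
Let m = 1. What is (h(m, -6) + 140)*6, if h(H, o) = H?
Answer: 846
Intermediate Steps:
(h(m, -6) + 140)*6 = (1 + 140)*6 = 141*6 = 846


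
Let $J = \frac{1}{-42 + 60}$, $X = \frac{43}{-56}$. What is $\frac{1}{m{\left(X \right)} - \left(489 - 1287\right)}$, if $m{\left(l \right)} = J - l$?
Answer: $\frac{504}{402607} \approx 0.0012518$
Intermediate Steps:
$X = - \frac{43}{56}$ ($X = 43 \left(- \frac{1}{56}\right) = - \frac{43}{56} \approx -0.76786$)
$J = \frac{1}{18} \approx 0.055556$
$m{\left(l \right)} = \frac{1}{18} - l$
$\frac{1}{m{\left(X \right)} - \left(489 - 1287\right)} = \frac{1}{\left(\frac{1}{18} - - \frac{43}{56}\right) - \left(489 - 1287\right)} = \frac{1}{\left(\frac{1}{18} + \frac{43}{56}\right) - \left(489 - 1287\right)} = \frac{1}{\frac{415}{504} - -798} = \frac{1}{\frac{415}{504} + 798} = \frac{1}{\frac{402607}{504}} = \frac{504}{402607}$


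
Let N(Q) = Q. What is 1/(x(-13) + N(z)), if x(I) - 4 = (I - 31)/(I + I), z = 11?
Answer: 13/217 ≈ 0.059908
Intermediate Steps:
x(I) = 4 + (-31 + I)/(2*I) (x(I) = 4 + (I - 31)/(I + I) = 4 + (-31 + I)/((2*I)) = 4 + (-31 + I)*(1/(2*I)) = 4 + (-31 + I)/(2*I))
1/(x(-13) + N(z)) = 1/((½)*(-31 + 9*(-13))/(-13) + 11) = 1/((½)*(-1/13)*(-31 - 117) + 11) = 1/((½)*(-1/13)*(-148) + 11) = 1/(74/13 + 11) = 1/(217/13) = 13/217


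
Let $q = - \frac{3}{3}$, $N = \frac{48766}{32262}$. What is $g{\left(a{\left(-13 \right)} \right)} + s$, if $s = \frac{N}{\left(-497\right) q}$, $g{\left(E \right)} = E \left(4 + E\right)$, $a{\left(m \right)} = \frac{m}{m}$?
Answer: $\frac{40109918}{8017107} \approx 5.003$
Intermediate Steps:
$a{\left(m \right)} = 1$
$N = \frac{24383}{16131}$ ($N = 48766 \cdot \frac{1}{32262} = \frac{24383}{16131} \approx 1.5116$)
$q = -1$ ($q = \left(-3\right) \frac{1}{3} = -1$)
$s = \frac{24383}{8017107}$ ($s = \frac{24383}{16131 \left(\left(-497\right) \left(-1\right)\right)} = \frac{24383}{16131 \cdot 497} = \frac{24383}{16131} \cdot \frac{1}{497} = \frac{24383}{8017107} \approx 0.0030414$)
$g{\left(a{\left(-13 \right)} \right)} + s = 1 \left(4 + 1\right) + \frac{24383}{8017107} = 1 \cdot 5 + \frac{24383}{8017107} = 5 + \frac{24383}{8017107} = \frac{40109918}{8017107}$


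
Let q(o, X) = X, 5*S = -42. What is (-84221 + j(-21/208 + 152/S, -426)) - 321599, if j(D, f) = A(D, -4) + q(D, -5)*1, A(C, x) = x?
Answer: -405829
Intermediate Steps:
S = -42/5 (S = (1/5)*(-42) = -42/5 ≈ -8.4000)
j(D, f) = -9 (j(D, f) = -4 - 5*1 = -4 - 5 = -9)
(-84221 + j(-21/208 + 152/S, -426)) - 321599 = (-84221 - 9) - 321599 = -84230 - 321599 = -405829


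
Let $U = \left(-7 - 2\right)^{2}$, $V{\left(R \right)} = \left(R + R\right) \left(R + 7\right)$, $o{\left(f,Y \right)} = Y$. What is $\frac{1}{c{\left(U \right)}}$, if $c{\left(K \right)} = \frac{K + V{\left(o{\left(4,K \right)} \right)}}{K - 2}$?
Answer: $\frac{79}{14337} \approx 0.0055102$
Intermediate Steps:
$V{\left(R \right)} = 2 R \left(7 + R\right)$
$U = 81$ ($U = \left(-9\right)^{2} = 81$)
$c{\left(K \right)} = \frac{K + 2 K \left(7 + K\right)}{-2 + K}$ ($c{\left(K \right)} = \frac{K + 2 K \left(7 + K\right)}{K - 2} = \frac{K + 2 K \left(7 + K\right)}{-2 + K}$)
$\frac{1}{c{\left(U \right)}} = \frac{1}{81 \frac{1}{-2 + 81} \left(15 + 2 \cdot 81\right)} = \frac{1}{81 \cdot \frac{1}{79} \left(15 + 162\right)} = \frac{1}{81 \cdot \frac{1}{79} \cdot 177} = \frac{1}{\frac{14337}{79}} = \frac{79}{14337}$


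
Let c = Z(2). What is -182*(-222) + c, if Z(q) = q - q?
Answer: 40404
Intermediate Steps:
Z(q) = 0
c = 0
-182*(-222) + c = -182*(-222) + 0 = 40404 + 0 = 40404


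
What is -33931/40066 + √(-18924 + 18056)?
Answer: -33931/40066 + 2*I*√217 ≈ -0.84688 + 29.462*I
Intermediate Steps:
-33931/40066 + √(-18924 + 18056) = -33931*1/40066 + √(-868) = -33931/40066 + 2*I*√217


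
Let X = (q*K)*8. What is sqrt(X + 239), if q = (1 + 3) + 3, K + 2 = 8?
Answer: 5*sqrt(23) ≈ 23.979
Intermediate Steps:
K = 6 (K = -2 + 8 = 6)
q = 7 (q = 4 + 3 = 7)
X = 336 (X = (7*6)*8 = 42*8 = 336)
sqrt(X + 239) = sqrt(336 + 239) = sqrt(575) = 5*sqrt(23)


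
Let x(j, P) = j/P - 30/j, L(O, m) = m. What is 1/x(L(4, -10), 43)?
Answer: 43/119 ≈ 0.36134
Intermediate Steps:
x(j, P) = -30/j + j/P
1/x(L(4, -10), 43) = 1/(-30/(-10) - 10/43) = 1/(-30*(-⅒) - 10*1/43) = 1/(3 - 10/43) = 1/(119/43) = 43/119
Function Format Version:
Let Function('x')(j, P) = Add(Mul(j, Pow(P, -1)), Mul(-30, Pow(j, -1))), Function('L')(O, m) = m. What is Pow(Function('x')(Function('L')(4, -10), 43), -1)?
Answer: Rational(43, 119) ≈ 0.36134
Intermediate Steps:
Function('x')(j, P) = Add(Mul(-30, Pow(j, -1)), Mul(j, Pow(P, -1)))
Pow(Function('x')(Function('L')(4, -10), 43), -1) = Pow(Add(Mul(-30, Pow(-10, -1)), Mul(-10, Pow(43, -1))), -1) = Pow(Add(Mul(-30, Rational(-1, 10)), Mul(-10, Rational(1, 43))), -1) = Pow(Add(3, Rational(-10, 43)), -1) = Pow(Rational(119, 43), -1) = Rational(43, 119)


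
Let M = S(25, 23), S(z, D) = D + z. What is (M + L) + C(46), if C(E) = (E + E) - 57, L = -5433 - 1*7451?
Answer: -12801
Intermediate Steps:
L = -12884 (L = -5433 - 7451 = -12884)
C(E) = -57 + 2*E (C(E) = 2*E - 57 = -57 + 2*E)
M = 48 (M = 23 + 25 = 48)
(M + L) + C(46) = (48 - 12884) + (-57 + 2*46) = -12836 + (-57 + 92) = -12836 + 35 = -12801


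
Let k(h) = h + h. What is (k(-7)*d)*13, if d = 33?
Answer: -6006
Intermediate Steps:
k(h) = 2*h
(k(-7)*d)*13 = ((2*(-7))*33)*13 = -14*33*13 = -462*13 = -6006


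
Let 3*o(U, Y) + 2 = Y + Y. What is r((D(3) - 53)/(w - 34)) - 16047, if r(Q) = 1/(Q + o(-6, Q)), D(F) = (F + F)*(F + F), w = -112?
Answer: -1107389/69 ≈ -16049.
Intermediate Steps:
D(F) = 4*F² (D(F) = (2*F)*(2*F) = 4*F²)
o(U, Y) = -⅔ + 2*Y/3 (o(U, Y) = -⅔ + (Y + Y)/3 = -⅔ + (2*Y)/3 = -⅔ + 2*Y/3)
r(Q) = 1/(-⅔ + 5*Q/3) (r(Q) = 1/(Q + (-⅔ + 2*Q/3)) = 1/(-⅔ + 5*Q/3))
r((D(3) - 53)/(w - 34)) - 16047 = 3/(-2 + 5*((4*3² - 53)/(-112 - 34))) - 16047 = 3/(-2 + 5*((4*9 - 53)/(-146))) - 16047 = 3/(-2 + 5*((36 - 53)*(-1/146))) - 16047 = 3/(-2 + 5*(-17*(-1/146))) - 16047 = 3/(-2 + 5*(17/146)) - 16047 = 3/(-2 + 85/146) - 16047 = 3/(-207/146) - 16047 = 3*(-146/207) - 16047 = -146/69 - 16047 = -1107389/69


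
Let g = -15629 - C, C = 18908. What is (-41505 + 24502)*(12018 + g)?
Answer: 382890557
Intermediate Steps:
g = -34537 (g = -15629 - 1*18908 = -15629 - 18908 = -34537)
(-41505 + 24502)*(12018 + g) = (-41505 + 24502)*(12018 - 34537) = -17003*(-22519) = 382890557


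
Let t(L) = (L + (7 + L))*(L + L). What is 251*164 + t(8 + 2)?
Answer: 41704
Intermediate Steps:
t(L) = 2*L*(7 + 2*L) (t(L) = (7 + 2*L)*(2*L) = 2*L*(7 + 2*L))
251*164 + t(8 + 2) = 251*164 + 2*(8 + 2)*(7 + 2*(8 + 2)) = 41164 + 2*10*(7 + 2*10) = 41164 + 2*10*(7 + 20) = 41164 + 2*10*27 = 41164 + 540 = 41704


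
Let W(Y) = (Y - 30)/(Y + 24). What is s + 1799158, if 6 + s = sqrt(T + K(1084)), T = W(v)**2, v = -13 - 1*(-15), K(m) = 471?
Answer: 1799152 + sqrt(79795)/13 ≈ 1.7992e+6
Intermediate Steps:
v = 2 (v = -13 + 15 = 2)
W(Y) = (-30 + Y)/(24 + Y)
T = 196/169 (T = ((-30 + 2)/(24 + 2))**2 = (-28/26)**2 = ((1/26)*(-28))**2 = (-14/13)**2 = 196/169 ≈ 1.1598)
s = -6 + sqrt(79795)/13 (s = -6 + sqrt(196/169 + 471) = -6 + sqrt(79795/169) = -6 + sqrt(79795)/13 ≈ 15.729)
s + 1799158 = (-6 + sqrt(79795)/13) + 1799158 = 1799152 + sqrt(79795)/13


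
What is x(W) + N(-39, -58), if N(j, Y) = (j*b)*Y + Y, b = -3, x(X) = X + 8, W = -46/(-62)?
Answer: -211893/31 ≈ -6835.3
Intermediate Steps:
W = 23/31 (W = -46*(-1/62) = 23/31 ≈ 0.74194)
x(X) = 8 + X
N(j, Y) = Y - 3*Y*j (N(j, Y) = (j*(-3))*Y + Y = (-3*j)*Y + Y = -3*Y*j + Y = Y - 3*Y*j)
x(W) + N(-39, -58) = (8 + 23/31) - 58*(1 - 3*(-39)) = 271/31 - 58*(1 + 117) = 271/31 - 58*118 = 271/31 - 6844 = -211893/31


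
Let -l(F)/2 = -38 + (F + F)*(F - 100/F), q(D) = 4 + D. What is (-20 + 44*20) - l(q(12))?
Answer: 1408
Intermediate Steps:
l(F) = 76 - 4*F*(F - 100/F) (l(F) = -2*(-38 + (F + F)*(F - 100/F)) = -2*(-38 + (2*F)*(F - 100/F)) = -2*(-38 + 2*F*(F - 100/F)) = 76 - 4*F*(F - 100/F))
(-20 + 44*20) - l(q(12)) = (-20 + 44*20) - (476 - 4*(4 + 12)²) = (-20 + 880) - (476 - 4*16²) = 860 - (476 - 4*256) = 860 - (476 - 1024) = 860 - 1*(-548) = 860 + 548 = 1408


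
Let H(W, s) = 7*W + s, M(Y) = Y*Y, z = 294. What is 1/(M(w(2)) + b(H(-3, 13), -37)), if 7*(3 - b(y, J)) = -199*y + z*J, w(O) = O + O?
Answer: 7/9419 ≈ 0.00074318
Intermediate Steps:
w(O) = 2*O
M(Y) = Y²
H(W, s) = s + 7*W
b(y, J) = 3 - 42*J + 199*y/7 (b(y, J) = 3 - (-199*y + 294*J)/7 = 3 + (-42*J + 199*y/7) = 3 - 42*J + 199*y/7)
1/(M(w(2)) + b(H(-3, 13), -37)) = 1/((2*2)² + (3 - 42*(-37) + 199*(13 + 7*(-3))/7)) = 1/(4² + (3 + 1554 + 199*(13 - 21)/7)) = 1/(16 + (3 + 1554 + (199/7)*(-8))) = 1/(16 + (3 + 1554 - 1592/7)) = 1/(16 + 9307/7) = 1/(9419/7) = 7/9419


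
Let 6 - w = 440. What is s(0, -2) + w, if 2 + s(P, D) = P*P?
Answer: -436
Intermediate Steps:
w = -434 (w = 6 - 1*440 = 6 - 440 = -434)
s(P, D) = -2 + P² (s(P, D) = -2 + P*P = -2 + P²)
s(0, -2) + w = (-2 + 0²) - 434 = (-2 + 0) - 434 = -2 - 434 = -436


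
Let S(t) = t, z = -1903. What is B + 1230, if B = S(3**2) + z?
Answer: -664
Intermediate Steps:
B = -1894 (B = 3**2 - 1903 = 9 - 1903 = -1894)
B + 1230 = -1894 + 1230 = -664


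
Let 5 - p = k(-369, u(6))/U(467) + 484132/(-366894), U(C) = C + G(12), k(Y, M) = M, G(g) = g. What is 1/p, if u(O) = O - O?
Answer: 16677/105391 ≈ 0.15824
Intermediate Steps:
u(O) = 0
U(C) = 12 + C (U(C) = C + 12 = 12 + C)
p = 105391/16677 (p = 5 - (0/(12 + 467) + 484132/(-366894)) = 5 - (0/479 + 484132*(-1/366894)) = 5 - (0*(1/479) - 22006/16677) = 5 - (0 - 22006/16677) = 5 - 1*(-22006/16677) = 5 + 22006/16677 = 105391/16677 ≈ 6.3195)
1/p = 1/(105391/16677) = 16677/105391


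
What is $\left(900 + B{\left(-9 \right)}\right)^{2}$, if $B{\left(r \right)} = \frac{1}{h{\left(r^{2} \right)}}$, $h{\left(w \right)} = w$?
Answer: $\frac{5314555801}{6561} \approx 8.1002 \cdot 10^{5}$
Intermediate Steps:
$B{\left(r \right)} = \frac{1}{r^{2}}$
$\left(900 + B{\left(-9 \right)}\right)^{2} = \left(900 + \frac{1}{81}\right)^{2} = \left(\frac{72901}{81}\right)^{2} = \frac{5314555801}{6561}$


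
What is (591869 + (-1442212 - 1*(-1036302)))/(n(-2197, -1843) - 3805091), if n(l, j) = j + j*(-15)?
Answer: -185959/3779289 ≈ -0.049205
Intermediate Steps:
n(l, j) = -14*j (n(l, j) = j - 15*j = -14*j)
(591869 + (-1442212 - 1*(-1036302)))/(n(-2197, -1843) - 3805091) = (591869 + (-1442212 - 1*(-1036302)))/(-14*(-1843) - 3805091) = (591869 + (-1442212 + 1036302))/(25802 - 3805091) = (591869 - 405910)/(-3779289) = 185959*(-1/3779289) = -185959/3779289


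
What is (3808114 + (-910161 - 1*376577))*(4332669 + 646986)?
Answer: 12555582605280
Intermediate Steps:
(3808114 + (-910161 - 1*376577))*(4332669 + 646986) = (3808114 + (-910161 - 376577))*4979655 = (3808114 - 1286738)*4979655 = 2521376*4979655 = 12555582605280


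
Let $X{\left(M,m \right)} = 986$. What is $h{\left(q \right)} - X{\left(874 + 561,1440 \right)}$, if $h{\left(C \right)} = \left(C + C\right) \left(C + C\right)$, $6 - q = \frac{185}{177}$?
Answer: $- \frac{27813878}{31329} \approx -887.8$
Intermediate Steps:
$q = \frac{877}{177}$ ($q = 6 - \frac{185}{177} = \frac{877}{177} \approx 4.9548$)
$h{\left(C \right)} = 4 C^{2}$ ($h{\left(C \right)} = 2 C 2 C = 4 C^{2}$)
$h{\left(q \right)} - X{\left(874 + 561,1440 \right)} = 4 \left(\frac{877}{177}\right)^{2} - 986 = 4 \cdot \frac{769129}{31329} - 986 = \frac{3076516}{31329} - 986 = - \frac{27813878}{31329}$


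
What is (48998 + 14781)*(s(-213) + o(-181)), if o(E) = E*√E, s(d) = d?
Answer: -13584927 - 11543999*I*√181 ≈ -1.3585e+7 - 1.5531e+8*I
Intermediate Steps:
o(E) = E^(3/2)
(48998 + 14781)*(s(-213) + o(-181)) = (48998 + 14781)*(-213 + (-181)^(3/2)) = 63779*(-213 - 181*I*√181) = -13584927 - 11543999*I*√181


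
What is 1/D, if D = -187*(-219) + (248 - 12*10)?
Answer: 1/41081 ≈ 2.4342e-5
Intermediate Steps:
D = 41081 (D = 40953 + (248 - 120) = 40953 + 128 = 41081)
1/D = 1/41081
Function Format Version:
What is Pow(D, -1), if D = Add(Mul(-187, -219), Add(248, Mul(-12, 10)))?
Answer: Rational(1, 41081) ≈ 2.4342e-5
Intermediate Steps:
D = 41081 (D = Add(40953, Add(248, -120)) = Add(40953, 128) = 41081)
Pow(D, -1) = Pow(41081, -1) = Rational(1, 41081)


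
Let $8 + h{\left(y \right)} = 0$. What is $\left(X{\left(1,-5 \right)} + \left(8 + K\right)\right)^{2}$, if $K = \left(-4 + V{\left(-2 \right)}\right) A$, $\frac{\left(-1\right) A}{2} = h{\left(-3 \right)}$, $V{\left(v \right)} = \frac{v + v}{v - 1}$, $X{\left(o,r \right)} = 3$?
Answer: $\frac{9025}{9} \approx 1002.8$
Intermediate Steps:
$h{\left(y \right)} = -8$ ($h{\left(y \right)} = -8 + 0 = -8$)
$V{\left(v \right)} = \frac{2 v}{-1 + v}$
$A = 16$ ($A = \left(-2\right) \left(-8\right) = 16$)
$K = - \frac{128}{3}$ ($K = \left(-4 + 2 \left(-2\right) \frac{1}{-1 - 2}\right) 16 = \left(-4 + 2 \left(-2\right) \frac{1}{-3}\right) 16 = \left(-4 + 2 \left(-2\right) \left(- \frac{1}{3}\right)\right) 16 = \left(-4 + \frac{4}{3}\right) 16 = \left(- \frac{8}{3}\right) 16 = - \frac{128}{3} \approx -42.667$)
$\left(X{\left(1,-5 \right)} + \left(8 + K\right)\right)^{2} = \left(3 + \left(8 - \frac{128}{3}\right)\right)^{2} = \left(3 - \frac{104}{3}\right)^{2} = \left(- \frac{95}{3}\right)^{2} = \frac{9025}{9}$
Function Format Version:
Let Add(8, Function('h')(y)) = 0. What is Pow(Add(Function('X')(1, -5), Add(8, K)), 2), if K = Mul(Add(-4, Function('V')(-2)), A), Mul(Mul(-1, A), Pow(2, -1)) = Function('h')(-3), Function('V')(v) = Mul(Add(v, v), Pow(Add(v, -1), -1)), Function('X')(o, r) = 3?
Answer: Rational(9025, 9) ≈ 1002.8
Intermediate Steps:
Function('h')(y) = -8 (Function('h')(y) = Add(-8, 0) = -8)
Function('V')(v) = Mul(2, v, Pow(Add(-1, v), -1)) (Function('V')(v) = Mul(Mul(2, v), Pow(Add(-1, v), -1)) = Mul(2, v, Pow(Add(-1, v), -1)))
A = 16 (A = Mul(-2, -8) = 16)
K = Rational(-128, 3) (K = Mul(Add(-4, Mul(2, -2, Pow(Add(-1, -2), -1))), 16) = Mul(Add(-4, Mul(2, -2, Pow(-3, -1))), 16) = Mul(Add(-4, Mul(2, -2, Rational(-1, 3))), 16) = Mul(Add(-4, Rational(4, 3)), 16) = Mul(Rational(-8, 3), 16) = Rational(-128, 3) ≈ -42.667)
Pow(Add(Function('X')(1, -5), Add(8, K)), 2) = Pow(Add(3, Add(8, Rational(-128, 3))), 2) = Pow(Add(3, Rational(-104, 3)), 2) = Pow(Rational(-95, 3), 2) = Rational(9025, 9)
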